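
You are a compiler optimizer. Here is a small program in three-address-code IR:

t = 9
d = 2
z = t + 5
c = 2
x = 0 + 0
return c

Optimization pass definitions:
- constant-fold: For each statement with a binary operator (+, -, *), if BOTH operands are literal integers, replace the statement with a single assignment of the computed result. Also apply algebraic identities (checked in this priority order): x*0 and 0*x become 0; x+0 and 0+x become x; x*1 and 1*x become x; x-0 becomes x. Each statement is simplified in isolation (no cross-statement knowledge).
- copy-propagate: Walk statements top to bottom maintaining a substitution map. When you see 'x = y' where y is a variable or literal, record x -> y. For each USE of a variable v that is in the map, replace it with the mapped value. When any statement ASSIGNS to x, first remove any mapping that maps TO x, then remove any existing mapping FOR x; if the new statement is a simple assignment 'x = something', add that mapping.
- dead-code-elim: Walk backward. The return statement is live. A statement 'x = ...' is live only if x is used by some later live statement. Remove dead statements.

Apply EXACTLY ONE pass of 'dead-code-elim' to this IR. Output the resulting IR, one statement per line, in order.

Applying dead-code-elim statement-by-statement:
  [6] return c  -> KEEP (return); live=['c']
  [5] x = 0 + 0  -> DEAD (x not live)
  [4] c = 2  -> KEEP; live=[]
  [3] z = t + 5  -> DEAD (z not live)
  [2] d = 2  -> DEAD (d not live)
  [1] t = 9  -> DEAD (t not live)
Result (2 stmts):
  c = 2
  return c

Answer: c = 2
return c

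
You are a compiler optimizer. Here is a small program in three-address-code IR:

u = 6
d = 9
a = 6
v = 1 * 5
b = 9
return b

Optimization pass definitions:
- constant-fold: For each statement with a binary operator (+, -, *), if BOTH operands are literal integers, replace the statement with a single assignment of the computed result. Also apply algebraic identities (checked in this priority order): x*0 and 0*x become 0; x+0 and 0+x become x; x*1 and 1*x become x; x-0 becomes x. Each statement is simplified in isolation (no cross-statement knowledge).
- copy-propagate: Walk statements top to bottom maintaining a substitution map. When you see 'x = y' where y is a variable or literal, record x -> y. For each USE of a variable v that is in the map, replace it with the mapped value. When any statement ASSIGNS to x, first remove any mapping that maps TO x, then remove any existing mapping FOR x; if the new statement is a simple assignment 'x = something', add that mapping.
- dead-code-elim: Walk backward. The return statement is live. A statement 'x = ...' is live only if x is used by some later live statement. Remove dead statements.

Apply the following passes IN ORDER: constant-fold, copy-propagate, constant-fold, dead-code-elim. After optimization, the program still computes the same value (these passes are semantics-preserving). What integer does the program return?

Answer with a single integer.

Initial IR:
  u = 6
  d = 9
  a = 6
  v = 1 * 5
  b = 9
  return b
After constant-fold (6 stmts):
  u = 6
  d = 9
  a = 6
  v = 5
  b = 9
  return b
After copy-propagate (6 stmts):
  u = 6
  d = 9
  a = 6
  v = 5
  b = 9
  return 9
After constant-fold (6 stmts):
  u = 6
  d = 9
  a = 6
  v = 5
  b = 9
  return 9
After dead-code-elim (1 stmts):
  return 9
Evaluate:
  u = 6  =>  u = 6
  d = 9  =>  d = 9
  a = 6  =>  a = 6
  v = 1 * 5  =>  v = 5
  b = 9  =>  b = 9
  return b = 9

Answer: 9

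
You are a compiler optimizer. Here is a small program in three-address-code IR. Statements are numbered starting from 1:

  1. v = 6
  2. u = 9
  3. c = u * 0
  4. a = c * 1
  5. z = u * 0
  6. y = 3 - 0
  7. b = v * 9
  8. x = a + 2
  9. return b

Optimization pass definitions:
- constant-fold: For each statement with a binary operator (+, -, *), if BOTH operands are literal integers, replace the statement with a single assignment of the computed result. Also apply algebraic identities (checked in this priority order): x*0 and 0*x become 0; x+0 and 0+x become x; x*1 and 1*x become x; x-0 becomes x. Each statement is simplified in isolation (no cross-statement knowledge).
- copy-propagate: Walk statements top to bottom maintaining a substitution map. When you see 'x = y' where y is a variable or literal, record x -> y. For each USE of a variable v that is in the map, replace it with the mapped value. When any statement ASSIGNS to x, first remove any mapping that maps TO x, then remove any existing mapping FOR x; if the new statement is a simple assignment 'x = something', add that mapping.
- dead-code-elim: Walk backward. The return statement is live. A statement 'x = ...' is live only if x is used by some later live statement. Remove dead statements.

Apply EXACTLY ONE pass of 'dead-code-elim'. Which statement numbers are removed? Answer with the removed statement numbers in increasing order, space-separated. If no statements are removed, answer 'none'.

Answer: 2 3 4 5 6 8

Derivation:
Backward liveness scan:
Stmt 1 'v = 6': KEEP (v is live); live-in = []
Stmt 2 'u = 9': DEAD (u not in live set ['v'])
Stmt 3 'c = u * 0': DEAD (c not in live set ['v'])
Stmt 4 'a = c * 1': DEAD (a not in live set ['v'])
Stmt 5 'z = u * 0': DEAD (z not in live set ['v'])
Stmt 6 'y = 3 - 0': DEAD (y not in live set ['v'])
Stmt 7 'b = v * 9': KEEP (b is live); live-in = ['v']
Stmt 8 'x = a + 2': DEAD (x not in live set ['b'])
Stmt 9 'return b': KEEP (return); live-in = ['b']
Removed statement numbers: [2, 3, 4, 5, 6, 8]
Surviving IR:
  v = 6
  b = v * 9
  return b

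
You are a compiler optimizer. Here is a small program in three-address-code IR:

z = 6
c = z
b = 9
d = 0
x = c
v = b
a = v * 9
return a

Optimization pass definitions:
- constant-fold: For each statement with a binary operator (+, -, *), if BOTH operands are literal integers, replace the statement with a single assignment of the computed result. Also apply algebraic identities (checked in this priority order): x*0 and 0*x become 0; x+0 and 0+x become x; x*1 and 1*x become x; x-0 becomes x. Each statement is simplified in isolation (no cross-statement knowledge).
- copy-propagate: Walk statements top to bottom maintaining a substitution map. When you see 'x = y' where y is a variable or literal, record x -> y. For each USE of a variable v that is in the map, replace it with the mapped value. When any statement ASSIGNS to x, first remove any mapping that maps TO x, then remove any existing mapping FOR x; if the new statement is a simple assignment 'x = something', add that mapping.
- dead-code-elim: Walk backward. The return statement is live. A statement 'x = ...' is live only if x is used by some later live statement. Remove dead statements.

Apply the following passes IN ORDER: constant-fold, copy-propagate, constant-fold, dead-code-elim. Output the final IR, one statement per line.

Answer: a = 81
return a

Derivation:
Initial IR:
  z = 6
  c = z
  b = 9
  d = 0
  x = c
  v = b
  a = v * 9
  return a
After constant-fold (8 stmts):
  z = 6
  c = z
  b = 9
  d = 0
  x = c
  v = b
  a = v * 9
  return a
After copy-propagate (8 stmts):
  z = 6
  c = 6
  b = 9
  d = 0
  x = 6
  v = 9
  a = 9 * 9
  return a
After constant-fold (8 stmts):
  z = 6
  c = 6
  b = 9
  d = 0
  x = 6
  v = 9
  a = 81
  return a
After dead-code-elim (2 stmts):
  a = 81
  return a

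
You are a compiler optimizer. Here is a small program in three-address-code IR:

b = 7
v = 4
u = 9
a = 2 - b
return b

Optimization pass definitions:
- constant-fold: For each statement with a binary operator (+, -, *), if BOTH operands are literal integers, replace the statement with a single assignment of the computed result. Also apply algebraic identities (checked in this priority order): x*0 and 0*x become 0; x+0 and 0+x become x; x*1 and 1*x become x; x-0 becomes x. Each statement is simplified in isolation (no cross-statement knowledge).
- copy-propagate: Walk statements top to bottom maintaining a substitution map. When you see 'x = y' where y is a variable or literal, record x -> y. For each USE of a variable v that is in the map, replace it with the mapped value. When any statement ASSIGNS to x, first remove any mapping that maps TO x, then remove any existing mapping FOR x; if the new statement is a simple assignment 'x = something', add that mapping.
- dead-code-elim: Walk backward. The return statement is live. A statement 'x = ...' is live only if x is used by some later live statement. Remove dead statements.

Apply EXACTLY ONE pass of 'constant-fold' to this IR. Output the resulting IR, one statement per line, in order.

Applying constant-fold statement-by-statement:
  [1] b = 7  (unchanged)
  [2] v = 4  (unchanged)
  [3] u = 9  (unchanged)
  [4] a = 2 - b  (unchanged)
  [5] return b  (unchanged)
Result (5 stmts):
  b = 7
  v = 4
  u = 9
  a = 2 - b
  return b

Answer: b = 7
v = 4
u = 9
a = 2 - b
return b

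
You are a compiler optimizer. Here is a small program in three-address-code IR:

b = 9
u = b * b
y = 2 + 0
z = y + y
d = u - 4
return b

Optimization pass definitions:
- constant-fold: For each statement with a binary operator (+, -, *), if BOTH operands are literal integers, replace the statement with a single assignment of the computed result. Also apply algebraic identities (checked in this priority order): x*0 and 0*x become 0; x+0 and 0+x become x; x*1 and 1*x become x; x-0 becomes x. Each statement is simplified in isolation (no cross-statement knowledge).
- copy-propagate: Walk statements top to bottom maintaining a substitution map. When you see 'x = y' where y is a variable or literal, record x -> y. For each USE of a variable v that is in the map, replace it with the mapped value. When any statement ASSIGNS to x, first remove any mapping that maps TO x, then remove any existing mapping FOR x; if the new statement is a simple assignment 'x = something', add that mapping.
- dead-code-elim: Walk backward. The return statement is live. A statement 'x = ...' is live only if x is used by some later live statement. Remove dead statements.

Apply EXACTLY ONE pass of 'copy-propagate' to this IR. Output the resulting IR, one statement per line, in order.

Applying copy-propagate statement-by-statement:
  [1] b = 9  (unchanged)
  [2] u = b * b  -> u = 9 * 9
  [3] y = 2 + 0  (unchanged)
  [4] z = y + y  (unchanged)
  [5] d = u - 4  (unchanged)
  [6] return b  -> return 9
Result (6 stmts):
  b = 9
  u = 9 * 9
  y = 2 + 0
  z = y + y
  d = u - 4
  return 9

Answer: b = 9
u = 9 * 9
y = 2 + 0
z = y + y
d = u - 4
return 9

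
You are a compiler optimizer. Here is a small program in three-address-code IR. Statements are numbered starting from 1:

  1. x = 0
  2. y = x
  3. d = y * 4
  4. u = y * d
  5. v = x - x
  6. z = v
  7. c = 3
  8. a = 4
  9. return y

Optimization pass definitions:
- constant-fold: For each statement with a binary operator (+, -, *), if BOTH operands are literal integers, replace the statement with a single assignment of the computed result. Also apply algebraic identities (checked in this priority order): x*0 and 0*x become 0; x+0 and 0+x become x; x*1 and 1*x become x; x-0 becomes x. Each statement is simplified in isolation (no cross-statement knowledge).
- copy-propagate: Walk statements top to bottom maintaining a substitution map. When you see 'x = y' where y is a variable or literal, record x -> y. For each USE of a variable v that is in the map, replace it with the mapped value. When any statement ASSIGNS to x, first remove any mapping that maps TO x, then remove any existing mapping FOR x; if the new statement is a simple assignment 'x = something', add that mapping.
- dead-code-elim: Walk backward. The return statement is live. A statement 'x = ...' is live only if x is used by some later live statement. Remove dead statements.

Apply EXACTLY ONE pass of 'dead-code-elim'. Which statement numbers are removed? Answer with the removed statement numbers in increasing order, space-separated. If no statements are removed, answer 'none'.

Backward liveness scan:
Stmt 1 'x = 0': KEEP (x is live); live-in = []
Stmt 2 'y = x': KEEP (y is live); live-in = ['x']
Stmt 3 'd = y * 4': DEAD (d not in live set ['y'])
Stmt 4 'u = y * d': DEAD (u not in live set ['y'])
Stmt 5 'v = x - x': DEAD (v not in live set ['y'])
Stmt 6 'z = v': DEAD (z not in live set ['y'])
Stmt 7 'c = 3': DEAD (c not in live set ['y'])
Stmt 8 'a = 4': DEAD (a not in live set ['y'])
Stmt 9 'return y': KEEP (return); live-in = ['y']
Removed statement numbers: [3, 4, 5, 6, 7, 8]
Surviving IR:
  x = 0
  y = x
  return y

Answer: 3 4 5 6 7 8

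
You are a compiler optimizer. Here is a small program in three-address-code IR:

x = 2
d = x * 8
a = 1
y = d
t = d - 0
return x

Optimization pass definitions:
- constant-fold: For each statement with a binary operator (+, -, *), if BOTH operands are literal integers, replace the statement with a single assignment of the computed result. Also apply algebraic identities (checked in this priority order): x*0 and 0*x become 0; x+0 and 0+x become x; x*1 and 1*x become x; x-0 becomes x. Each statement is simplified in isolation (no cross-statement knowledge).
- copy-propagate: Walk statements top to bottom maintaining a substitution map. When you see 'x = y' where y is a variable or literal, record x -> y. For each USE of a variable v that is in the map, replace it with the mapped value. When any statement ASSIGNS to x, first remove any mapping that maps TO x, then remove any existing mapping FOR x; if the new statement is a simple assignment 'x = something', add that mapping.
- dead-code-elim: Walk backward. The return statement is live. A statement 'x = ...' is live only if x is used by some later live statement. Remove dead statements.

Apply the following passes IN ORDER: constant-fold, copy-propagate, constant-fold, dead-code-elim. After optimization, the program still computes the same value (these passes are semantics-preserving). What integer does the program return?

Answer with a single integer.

Answer: 2

Derivation:
Initial IR:
  x = 2
  d = x * 8
  a = 1
  y = d
  t = d - 0
  return x
After constant-fold (6 stmts):
  x = 2
  d = x * 8
  a = 1
  y = d
  t = d
  return x
After copy-propagate (6 stmts):
  x = 2
  d = 2 * 8
  a = 1
  y = d
  t = d
  return 2
After constant-fold (6 stmts):
  x = 2
  d = 16
  a = 1
  y = d
  t = d
  return 2
After dead-code-elim (1 stmts):
  return 2
Evaluate:
  x = 2  =>  x = 2
  d = x * 8  =>  d = 16
  a = 1  =>  a = 1
  y = d  =>  y = 16
  t = d - 0  =>  t = 16
  return x = 2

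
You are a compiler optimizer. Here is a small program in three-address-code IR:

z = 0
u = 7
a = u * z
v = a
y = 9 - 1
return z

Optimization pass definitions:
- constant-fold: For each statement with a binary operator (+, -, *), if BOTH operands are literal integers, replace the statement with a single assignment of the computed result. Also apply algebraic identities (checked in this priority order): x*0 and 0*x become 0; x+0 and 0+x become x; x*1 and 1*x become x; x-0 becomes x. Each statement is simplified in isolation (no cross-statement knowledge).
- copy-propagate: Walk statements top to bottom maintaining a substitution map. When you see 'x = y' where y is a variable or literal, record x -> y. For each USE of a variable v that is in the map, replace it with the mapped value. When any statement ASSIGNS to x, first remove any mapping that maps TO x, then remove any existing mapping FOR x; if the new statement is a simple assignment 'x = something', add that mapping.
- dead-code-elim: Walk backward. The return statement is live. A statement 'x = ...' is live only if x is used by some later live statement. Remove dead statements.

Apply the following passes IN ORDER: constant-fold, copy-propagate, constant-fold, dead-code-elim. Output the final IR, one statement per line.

Initial IR:
  z = 0
  u = 7
  a = u * z
  v = a
  y = 9 - 1
  return z
After constant-fold (6 stmts):
  z = 0
  u = 7
  a = u * z
  v = a
  y = 8
  return z
After copy-propagate (6 stmts):
  z = 0
  u = 7
  a = 7 * 0
  v = a
  y = 8
  return 0
After constant-fold (6 stmts):
  z = 0
  u = 7
  a = 0
  v = a
  y = 8
  return 0
After dead-code-elim (1 stmts):
  return 0

Answer: return 0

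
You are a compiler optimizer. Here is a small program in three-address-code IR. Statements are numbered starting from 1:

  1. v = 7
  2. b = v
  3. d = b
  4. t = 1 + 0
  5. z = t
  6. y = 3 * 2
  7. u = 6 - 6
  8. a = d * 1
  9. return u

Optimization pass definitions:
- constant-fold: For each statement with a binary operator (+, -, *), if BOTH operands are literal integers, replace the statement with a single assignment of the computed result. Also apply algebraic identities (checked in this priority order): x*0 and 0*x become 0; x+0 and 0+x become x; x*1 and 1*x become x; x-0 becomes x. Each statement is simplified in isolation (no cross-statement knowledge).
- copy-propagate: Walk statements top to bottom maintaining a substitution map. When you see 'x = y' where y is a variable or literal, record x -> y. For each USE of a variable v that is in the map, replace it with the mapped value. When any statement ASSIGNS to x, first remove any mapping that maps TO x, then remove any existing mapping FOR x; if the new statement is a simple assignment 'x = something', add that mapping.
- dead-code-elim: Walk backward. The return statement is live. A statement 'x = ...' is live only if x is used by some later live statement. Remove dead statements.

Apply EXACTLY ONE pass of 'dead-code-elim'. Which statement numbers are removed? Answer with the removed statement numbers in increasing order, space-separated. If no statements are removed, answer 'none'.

Answer: 1 2 3 4 5 6 8

Derivation:
Backward liveness scan:
Stmt 1 'v = 7': DEAD (v not in live set [])
Stmt 2 'b = v': DEAD (b not in live set [])
Stmt 3 'd = b': DEAD (d not in live set [])
Stmt 4 't = 1 + 0': DEAD (t not in live set [])
Stmt 5 'z = t': DEAD (z not in live set [])
Stmt 6 'y = 3 * 2': DEAD (y not in live set [])
Stmt 7 'u = 6 - 6': KEEP (u is live); live-in = []
Stmt 8 'a = d * 1': DEAD (a not in live set ['u'])
Stmt 9 'return u': KEEP (return); live-in = ['u']
Removed statement numbers: [1, 2, 3, 4, 5, 6, 8]
Surviving IR:
  u = 6 - 6
  return u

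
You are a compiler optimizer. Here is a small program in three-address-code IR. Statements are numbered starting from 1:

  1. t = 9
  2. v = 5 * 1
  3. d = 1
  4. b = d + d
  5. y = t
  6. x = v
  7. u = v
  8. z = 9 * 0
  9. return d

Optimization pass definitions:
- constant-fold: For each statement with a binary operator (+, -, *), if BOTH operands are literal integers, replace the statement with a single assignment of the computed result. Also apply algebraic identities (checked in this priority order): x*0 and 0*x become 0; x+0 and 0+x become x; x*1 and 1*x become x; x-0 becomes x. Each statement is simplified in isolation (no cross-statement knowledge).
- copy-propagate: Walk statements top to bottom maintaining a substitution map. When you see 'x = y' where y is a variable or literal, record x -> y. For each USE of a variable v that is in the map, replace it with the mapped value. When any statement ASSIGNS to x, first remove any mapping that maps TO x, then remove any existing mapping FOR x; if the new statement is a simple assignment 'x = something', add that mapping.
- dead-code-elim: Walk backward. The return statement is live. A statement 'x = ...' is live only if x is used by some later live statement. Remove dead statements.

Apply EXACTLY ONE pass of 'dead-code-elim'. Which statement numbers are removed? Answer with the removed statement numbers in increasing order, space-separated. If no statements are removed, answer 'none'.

Backward liveness scan:
Stmt 1 't = 9': DEAD (t not in live set [])
Stmt 2 'v = 5 * 1': DEAD (v not in live set [])
Stmt 3 'd = 1': KEEP (d is live); live-in = []
Stmt 4 'b = d + d': DEAD (b not in live set ['d'])
Stmt 5 'y = t': DEAD (y not in live set ['d'])
Stmt 6 'x = v': DEAD (x not in live set ['d'])
Stmt 7 'u = v': DEAD (u not in live set ['d'])
Stmt 8 'z = 9 * 0': DEAD (z not in live set ['d'])
Stmt 9 'return d': KEEP (return); live-in = ['d']
Removed statement numbers: [1, 2, 4, 5, 6, 7, 8]
Surviving IR:
  d = 1
  return d

Answer: 1 2 4 5 6 7 8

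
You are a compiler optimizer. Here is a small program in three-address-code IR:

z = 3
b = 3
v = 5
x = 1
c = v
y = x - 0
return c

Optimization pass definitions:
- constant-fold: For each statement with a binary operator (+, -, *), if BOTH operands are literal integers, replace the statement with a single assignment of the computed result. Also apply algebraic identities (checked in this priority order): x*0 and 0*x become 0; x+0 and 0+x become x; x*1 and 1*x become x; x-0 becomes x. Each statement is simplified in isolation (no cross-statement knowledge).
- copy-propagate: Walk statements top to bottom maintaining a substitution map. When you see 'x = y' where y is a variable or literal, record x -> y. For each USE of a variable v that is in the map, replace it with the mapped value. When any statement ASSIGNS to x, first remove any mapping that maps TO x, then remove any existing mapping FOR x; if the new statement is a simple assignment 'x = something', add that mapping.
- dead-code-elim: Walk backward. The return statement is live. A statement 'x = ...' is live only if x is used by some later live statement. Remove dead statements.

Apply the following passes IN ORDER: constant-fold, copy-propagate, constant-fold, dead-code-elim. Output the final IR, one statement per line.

Answer: return 5

Derivation:
Initial IR:
  z = 3
  b = 3
  v = 5
  x = 1
  c = v
  y = x - 0
  return c
After constant-fold (7 stmts):
  z = 3
  b = 3
  v = 5
  x = 1
  c = v
  y = x
  return c
After copy-propagate (7 stmts):
  z = 3
  b = 3
  v = 5
  x = 1
  c = 5
  y = 1
  return 5
After constant-fold (7 stmts):
  z = 3
  b = 3
  v = 5
  x = 1
  c = 5
  y = 1
  return 5
After dead-code-elim (1 stmts):
  return 5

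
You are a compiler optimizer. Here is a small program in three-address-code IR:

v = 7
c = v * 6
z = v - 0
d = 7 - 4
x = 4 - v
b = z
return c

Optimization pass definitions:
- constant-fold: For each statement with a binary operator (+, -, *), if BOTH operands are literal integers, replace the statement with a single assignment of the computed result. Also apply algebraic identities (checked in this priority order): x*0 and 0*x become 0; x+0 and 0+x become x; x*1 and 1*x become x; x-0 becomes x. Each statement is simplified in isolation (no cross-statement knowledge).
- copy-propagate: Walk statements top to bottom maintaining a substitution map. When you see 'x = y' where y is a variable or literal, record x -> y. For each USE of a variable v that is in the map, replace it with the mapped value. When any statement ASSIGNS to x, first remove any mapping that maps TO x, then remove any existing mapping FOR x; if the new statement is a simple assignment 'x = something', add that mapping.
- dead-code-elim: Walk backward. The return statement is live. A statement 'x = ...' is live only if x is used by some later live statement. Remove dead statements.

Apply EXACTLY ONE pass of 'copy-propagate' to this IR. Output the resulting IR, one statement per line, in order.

Answer: v = 7
c = 7 * 6
z = 7 - 0
d = 7 - 4
x = 4 - 7
b = z
return c

Derivation:
Applying copy-propagate statement-by-statement:
  [1] v = 7  (unchanged)
  [2] c = v * 6  -> c = 7 * 6
  [3] z = v - 0  -> z = 7 - 0
  [4] d = 7 - 4  (unchanged)
  [5] x = 4 - v  -> x = 4 - 7
  [6] b = z  (unchanged)
  [7] return c  (unchanged)
Result (7 stmts):
  v = 7
  c = 7 * 6
  z = 7 - 0
  d = 7 - 4
  x = 4 - 7
  b = z
  return c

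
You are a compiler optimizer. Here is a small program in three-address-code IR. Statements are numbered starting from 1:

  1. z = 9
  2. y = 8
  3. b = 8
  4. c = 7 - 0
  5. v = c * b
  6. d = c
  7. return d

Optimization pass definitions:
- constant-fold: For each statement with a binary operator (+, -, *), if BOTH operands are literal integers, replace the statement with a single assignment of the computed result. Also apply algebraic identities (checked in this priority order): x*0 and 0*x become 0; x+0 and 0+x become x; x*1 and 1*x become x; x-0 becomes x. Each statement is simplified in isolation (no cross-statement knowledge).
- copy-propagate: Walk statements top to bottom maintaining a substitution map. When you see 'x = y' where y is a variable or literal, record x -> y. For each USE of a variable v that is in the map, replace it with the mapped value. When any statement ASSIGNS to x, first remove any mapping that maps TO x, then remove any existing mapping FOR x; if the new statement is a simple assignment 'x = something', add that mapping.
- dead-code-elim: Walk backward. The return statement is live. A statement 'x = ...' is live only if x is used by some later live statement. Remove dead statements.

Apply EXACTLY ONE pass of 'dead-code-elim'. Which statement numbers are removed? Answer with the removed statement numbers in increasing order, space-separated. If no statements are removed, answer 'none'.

Backward liveness scan:
Stmt 1 'z = 9': DEAD (z not in live set [])
Stmt 2 'y = 8': DEAD (y not in live set [])
Stmt 3 'b = 8': DEAD (b not in live set [])
Stmt 4 'c = 7 - 0': KEEP (c is live); live-in = []
Stmt 5 'v = c * b': DEAD (v not in live set ['c'])
Stmt 6 'd = c': KEEP (d is live); live-in = ['c']
Stmt 7 'return d': KEEP (return); live-in = ['d']
Removed statement numbers: [1, 2, 3, 5]
Surviving IR:
  c = 7 - 0
  d = c
  return d

Answer: 1 2 3 5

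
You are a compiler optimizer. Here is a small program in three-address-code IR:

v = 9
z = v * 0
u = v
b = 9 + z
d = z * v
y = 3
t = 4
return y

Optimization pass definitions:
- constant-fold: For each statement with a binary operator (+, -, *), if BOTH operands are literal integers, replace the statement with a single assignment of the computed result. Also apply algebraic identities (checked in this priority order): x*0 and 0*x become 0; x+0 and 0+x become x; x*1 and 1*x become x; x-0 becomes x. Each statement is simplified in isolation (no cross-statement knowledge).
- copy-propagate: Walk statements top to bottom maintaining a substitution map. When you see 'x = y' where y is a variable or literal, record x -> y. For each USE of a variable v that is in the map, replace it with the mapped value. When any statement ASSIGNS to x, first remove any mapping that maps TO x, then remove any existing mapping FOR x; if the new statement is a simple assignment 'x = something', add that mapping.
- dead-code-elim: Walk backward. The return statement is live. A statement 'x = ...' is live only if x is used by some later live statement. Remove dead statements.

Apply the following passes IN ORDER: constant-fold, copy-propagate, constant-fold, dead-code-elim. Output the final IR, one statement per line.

Answer: return 3

Derivation:
Initial IR:
  v = 9
  z = v * 0
  u = v
  b = 9 + z
  d = z * v
  y = 3
  t = 4
  return y
After constant-fold (8 stmts):
  v = 9
  z = 0
  u = v
  b = 9 + z
  d = z * v
  y = 3
  t = 4
  return y
After copy-propagate (8 stmts):
  v = 9
  z = 0
  u = 9
  b = 9 + 0
  d = 0 * 9
  y = 3
  t = 4
  return 3
After constant-fold (8 stmts):
  v = 9
  z = 0
  u = 9
  b = 9
  d = 0
  y = 3
  t = 4
  return 3
After dead-code-elim (1 stmts):
  return 3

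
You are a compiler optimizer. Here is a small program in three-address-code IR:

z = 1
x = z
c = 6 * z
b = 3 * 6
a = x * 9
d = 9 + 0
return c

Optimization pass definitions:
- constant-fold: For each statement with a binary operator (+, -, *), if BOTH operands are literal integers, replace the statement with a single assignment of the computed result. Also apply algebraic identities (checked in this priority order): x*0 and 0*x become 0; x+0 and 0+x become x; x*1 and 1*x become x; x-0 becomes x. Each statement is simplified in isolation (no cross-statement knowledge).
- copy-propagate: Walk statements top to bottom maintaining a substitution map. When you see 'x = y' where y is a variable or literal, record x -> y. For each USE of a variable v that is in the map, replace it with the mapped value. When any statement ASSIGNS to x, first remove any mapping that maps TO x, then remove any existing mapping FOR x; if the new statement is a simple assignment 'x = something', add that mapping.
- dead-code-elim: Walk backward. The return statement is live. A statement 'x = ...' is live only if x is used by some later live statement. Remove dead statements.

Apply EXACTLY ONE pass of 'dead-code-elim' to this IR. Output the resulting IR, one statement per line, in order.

Answer: z = 1
c = 6 * z
return c

Derivation:
Applying dead-code-elim statement-by-statement:
  [7] return c  -> KEEP (return); live=['c']
  [6] d = 9 + 0  -> DEAD (d not live)
  [5] a = x * 9  -> DEAD (a not live)
  [4] b = 3 * 6  -> DEAD (b not live)
  [3] c = 6 * z  -> KEEP; live=['z']
  [2] x = z  -> DEAD (x not live)
  [1] z = 1  -> KEEP; live=[]
Result (3 stmts):
  z = 1
  c = 6 * z
  return c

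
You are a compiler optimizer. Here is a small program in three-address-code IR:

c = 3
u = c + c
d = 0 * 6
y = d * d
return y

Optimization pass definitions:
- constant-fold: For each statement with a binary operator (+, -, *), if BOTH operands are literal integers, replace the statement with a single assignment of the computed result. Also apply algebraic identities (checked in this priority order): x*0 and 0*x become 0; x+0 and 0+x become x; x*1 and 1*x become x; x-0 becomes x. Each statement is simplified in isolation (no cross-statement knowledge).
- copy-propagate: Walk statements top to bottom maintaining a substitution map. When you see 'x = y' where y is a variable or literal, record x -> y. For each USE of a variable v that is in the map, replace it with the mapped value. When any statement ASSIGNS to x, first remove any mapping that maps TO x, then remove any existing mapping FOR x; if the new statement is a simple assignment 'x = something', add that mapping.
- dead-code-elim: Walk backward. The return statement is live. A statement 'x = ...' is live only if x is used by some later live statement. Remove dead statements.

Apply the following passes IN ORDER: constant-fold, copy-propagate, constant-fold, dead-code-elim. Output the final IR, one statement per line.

Initial IR:
  c = 3
  u = c + c
  d = 0 * 6
  y = d * d
  return y
After constant-fold (5 stmts):
  c = 3
  u = c + c
  d = 0
  y = d * d
  return y
After copy-propagate (5 stmts):
  c = 3
  u = 3 + 3
  d = 0
  y = 0 * 0
  return y
After constant-fold (5 stmts):
  c = 3
  u = 6
  d = 0
  y = 0
  return y
After dead-code-elim (2 stmts):
  y = 0
  return y

Answer: y = 0
return y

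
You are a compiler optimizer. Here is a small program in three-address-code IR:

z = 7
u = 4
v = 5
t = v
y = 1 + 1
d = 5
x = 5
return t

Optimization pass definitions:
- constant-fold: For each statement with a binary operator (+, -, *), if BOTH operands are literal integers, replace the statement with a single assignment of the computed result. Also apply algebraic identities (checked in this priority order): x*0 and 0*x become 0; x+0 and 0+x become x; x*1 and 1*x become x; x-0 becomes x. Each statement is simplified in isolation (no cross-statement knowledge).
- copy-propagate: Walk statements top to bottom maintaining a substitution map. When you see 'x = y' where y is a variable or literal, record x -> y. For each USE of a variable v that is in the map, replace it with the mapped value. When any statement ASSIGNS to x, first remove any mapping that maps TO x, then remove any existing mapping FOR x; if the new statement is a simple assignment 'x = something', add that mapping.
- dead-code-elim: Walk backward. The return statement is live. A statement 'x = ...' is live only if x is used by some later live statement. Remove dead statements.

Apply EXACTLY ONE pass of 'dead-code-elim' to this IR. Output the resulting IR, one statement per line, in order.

Answer: v = 5
t = v
return t

Derivation:
Applying dead-code-elim statement-by-statement:
  [8] return t  -> KEEP (return); live=['t']
  [7] x = 5  -> DEAD (x not live)
  [6] d = 5  -> DEAD (d not live)
  [5] y = 1 + 1  -> DEAD (y not live)
  [4] t = v  -> KEEP; live=['v']
  [3] v = 5  -> KEEP; live=[]
  [2] u = 4  -> DEAD (u not live)
  [1] z = 7  -> DEAD (z not live)
Result (3 stmts):
  v = 5
  t = v
  return t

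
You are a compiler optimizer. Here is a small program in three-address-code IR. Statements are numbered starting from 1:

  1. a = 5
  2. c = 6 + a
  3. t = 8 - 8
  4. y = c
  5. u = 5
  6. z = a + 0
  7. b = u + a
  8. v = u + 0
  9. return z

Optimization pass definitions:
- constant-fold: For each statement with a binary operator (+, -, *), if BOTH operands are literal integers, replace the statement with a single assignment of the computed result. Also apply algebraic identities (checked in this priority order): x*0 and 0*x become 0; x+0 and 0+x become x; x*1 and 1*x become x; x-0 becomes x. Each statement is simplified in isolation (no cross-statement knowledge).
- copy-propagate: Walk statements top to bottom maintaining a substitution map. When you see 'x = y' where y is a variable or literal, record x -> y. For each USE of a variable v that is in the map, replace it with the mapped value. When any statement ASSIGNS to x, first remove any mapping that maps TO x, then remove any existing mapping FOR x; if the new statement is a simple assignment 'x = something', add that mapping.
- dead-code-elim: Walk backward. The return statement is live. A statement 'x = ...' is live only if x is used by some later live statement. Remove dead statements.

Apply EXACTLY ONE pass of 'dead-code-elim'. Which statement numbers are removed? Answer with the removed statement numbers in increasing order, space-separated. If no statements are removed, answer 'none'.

Answer: 2 3 4 5 7 8

Derivation:
Backward liveness scan:
Stmt 1 'a = 5': KEEP (a is live); live-in = []
Stmt 2 'c = 6 + a': DEAD (c not in live set ['a'])
Stmt 3 't = 8 - 8': DEAD (t not in live set ['a'])
Stmt 4 'y = c': DEAD (y not in live set ['a'])
Stmt 5 'u = 5': DEAD (u not in live set ['a'])
Stmt 6 'z = a + 0': KEEP (z is live); live-in = ['a']
Stmt 7 'b = u + a': DEAD (b not in live set ['z'])
Stmt 8 'v = u + 0': DEAD (v not in live set ['z'])
Stmt 9 'return z': KEEP (return); live-in = ['z']
Removed statement numbers: [2, 3, 4, 5, 7, 8]
Surviving IR:
  a = 5
  z = a + 0
  return z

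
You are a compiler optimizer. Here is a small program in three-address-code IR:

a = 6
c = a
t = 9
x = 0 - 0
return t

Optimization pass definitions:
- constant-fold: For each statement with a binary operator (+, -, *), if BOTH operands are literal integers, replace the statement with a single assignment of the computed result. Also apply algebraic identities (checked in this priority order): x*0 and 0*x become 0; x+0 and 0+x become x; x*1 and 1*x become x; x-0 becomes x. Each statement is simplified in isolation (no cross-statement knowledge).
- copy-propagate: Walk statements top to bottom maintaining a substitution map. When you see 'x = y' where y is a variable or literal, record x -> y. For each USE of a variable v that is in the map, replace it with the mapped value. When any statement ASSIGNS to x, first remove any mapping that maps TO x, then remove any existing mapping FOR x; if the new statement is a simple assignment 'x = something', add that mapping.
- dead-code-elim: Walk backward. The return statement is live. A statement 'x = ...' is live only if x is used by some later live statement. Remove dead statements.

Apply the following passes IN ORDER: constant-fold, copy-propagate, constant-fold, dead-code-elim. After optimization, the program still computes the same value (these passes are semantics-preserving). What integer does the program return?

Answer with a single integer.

Answer: 9

Derivation:
Initial IR:
  a = 6
  c = a
  t = 9
  x = 0 - 0
  return t
After constant-fold (5 stmts):
  a = 6
  c = a
  t = 9
  x = 0
  return t
After copy-propagate (5 stmts):
  a = 6
  c = 6
  t = 9
  x = 0
  return 9
After constant-fold (5 stmts):
  a = 6
  c = 6
  t = 9
  x = 0
  return 9
After dead-code-elim (1 stmts):
  return 9
Evaluate:
  a = 6  =>  a = 6
  c = a  =>  c = 6
  t = 9  =>  t = 9
  x = 0 - 0  =>  x = 0
  return t = 9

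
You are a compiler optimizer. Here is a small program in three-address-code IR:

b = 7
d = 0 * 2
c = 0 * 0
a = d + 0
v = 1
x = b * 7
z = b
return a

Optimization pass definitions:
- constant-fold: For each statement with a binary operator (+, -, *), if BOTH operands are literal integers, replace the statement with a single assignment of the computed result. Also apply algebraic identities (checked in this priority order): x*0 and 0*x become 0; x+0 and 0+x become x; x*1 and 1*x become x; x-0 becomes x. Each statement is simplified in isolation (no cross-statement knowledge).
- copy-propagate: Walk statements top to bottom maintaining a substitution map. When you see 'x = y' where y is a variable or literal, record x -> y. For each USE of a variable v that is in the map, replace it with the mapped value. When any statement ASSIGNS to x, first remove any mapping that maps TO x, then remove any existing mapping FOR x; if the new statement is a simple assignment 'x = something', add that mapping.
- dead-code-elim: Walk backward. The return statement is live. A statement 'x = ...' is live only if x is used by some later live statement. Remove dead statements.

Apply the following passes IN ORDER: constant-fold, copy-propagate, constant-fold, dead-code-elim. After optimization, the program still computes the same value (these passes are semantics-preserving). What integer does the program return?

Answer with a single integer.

Initial IR:
  b = 7
  d = 0 * 2
  c = 0 * 0
  a = d + 0
  v = 1
  x = b * 7
  z = b
  return a
After constant-fold (8 stmts):
  b = 7
  d = 0
  c = 0
  a = d
  v = 1
  x = b * 7
  z = b
  return a
After copy-propagate (8 stmts):
  b = 7
  d = 0
  c = 0
  a = 0
  v = 1
  x = 7 * 7
  z = 7
  return 0
After constant-fold (8 stmts):
  b = 7
  d = 0
  c = 0
  a = 0
  v = 1
  x = 49
  z = 7
  return 0
After dead-code-elim (1 stmts):
  return 0
Evaluate:
  b = 7  =>  b = 7
  d = 0 * 2  =>  d = 0
  c = 0 * 0  =>  c = 0
  a = d + 0  =>  a = 0
  v = 1  =>  v = 1
  x = b * 7  =>  x = 49
  z = b  =>  z = 7
  return a = 0

Answer: 0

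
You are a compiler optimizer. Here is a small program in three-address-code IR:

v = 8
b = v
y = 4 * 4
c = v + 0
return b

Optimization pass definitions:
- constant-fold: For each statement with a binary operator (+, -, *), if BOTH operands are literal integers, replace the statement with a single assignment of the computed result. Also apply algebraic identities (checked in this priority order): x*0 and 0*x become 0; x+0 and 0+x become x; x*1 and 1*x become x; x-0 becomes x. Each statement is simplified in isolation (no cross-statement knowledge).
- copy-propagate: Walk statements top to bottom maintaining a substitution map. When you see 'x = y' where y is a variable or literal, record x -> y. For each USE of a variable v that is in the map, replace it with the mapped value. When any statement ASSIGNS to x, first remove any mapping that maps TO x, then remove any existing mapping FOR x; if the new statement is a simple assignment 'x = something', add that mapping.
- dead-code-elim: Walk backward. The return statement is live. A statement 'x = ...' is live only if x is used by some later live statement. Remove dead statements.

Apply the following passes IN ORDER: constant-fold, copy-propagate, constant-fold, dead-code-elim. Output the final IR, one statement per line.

Initial IR:
  v = 8
  b = v
  y = 4 * 4
  c = v + 0
  return b
After constant-fold (5 stmts):
  v = 8
  b = v
  y = 16
  c = v
  return b
After copy-propagate (5 stmts):
  v = 8
  b = 8
  y = 16
  c = 8
  return 8
After constant-fold (5 stmts):
  v = 8
  b = 8
  y = 16
  c = 8
  return 8
After dead-code-elim (1 stmts):
  return 8

Answer: return 8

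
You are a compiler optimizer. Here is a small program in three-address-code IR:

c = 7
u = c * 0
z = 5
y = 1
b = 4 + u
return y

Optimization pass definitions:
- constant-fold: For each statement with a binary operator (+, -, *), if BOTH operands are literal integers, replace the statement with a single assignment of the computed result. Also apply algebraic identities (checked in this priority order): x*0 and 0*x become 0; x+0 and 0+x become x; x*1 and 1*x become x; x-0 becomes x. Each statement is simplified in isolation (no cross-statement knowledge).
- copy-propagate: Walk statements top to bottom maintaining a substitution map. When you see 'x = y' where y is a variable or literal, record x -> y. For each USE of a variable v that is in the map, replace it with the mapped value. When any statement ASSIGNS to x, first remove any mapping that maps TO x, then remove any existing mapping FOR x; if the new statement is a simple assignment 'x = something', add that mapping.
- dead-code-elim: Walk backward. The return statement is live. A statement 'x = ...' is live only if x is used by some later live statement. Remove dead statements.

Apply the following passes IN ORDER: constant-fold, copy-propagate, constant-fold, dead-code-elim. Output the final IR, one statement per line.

Initial IR:
  c = 7
  u = c * 0
  z = 5
  y = 1
  b = 4 + u
  return y
After constant-fold (6 stmts):
  c = 7
  u = 0
  z = 5
  y = 1
  b = 4 + u
  return y
After copy-propagate (6 stmts):
  c = 7
  u = 0
  z = 5
  y = 1
  b = 4 + 0
  return 1
After constant-fold (6 stmts):
  c = 7
  u = 0
  z = 5
  y = 1
  b = 4
  return 1
After dead-code-elim (1 stmts):
  return 1

Answer: return 1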